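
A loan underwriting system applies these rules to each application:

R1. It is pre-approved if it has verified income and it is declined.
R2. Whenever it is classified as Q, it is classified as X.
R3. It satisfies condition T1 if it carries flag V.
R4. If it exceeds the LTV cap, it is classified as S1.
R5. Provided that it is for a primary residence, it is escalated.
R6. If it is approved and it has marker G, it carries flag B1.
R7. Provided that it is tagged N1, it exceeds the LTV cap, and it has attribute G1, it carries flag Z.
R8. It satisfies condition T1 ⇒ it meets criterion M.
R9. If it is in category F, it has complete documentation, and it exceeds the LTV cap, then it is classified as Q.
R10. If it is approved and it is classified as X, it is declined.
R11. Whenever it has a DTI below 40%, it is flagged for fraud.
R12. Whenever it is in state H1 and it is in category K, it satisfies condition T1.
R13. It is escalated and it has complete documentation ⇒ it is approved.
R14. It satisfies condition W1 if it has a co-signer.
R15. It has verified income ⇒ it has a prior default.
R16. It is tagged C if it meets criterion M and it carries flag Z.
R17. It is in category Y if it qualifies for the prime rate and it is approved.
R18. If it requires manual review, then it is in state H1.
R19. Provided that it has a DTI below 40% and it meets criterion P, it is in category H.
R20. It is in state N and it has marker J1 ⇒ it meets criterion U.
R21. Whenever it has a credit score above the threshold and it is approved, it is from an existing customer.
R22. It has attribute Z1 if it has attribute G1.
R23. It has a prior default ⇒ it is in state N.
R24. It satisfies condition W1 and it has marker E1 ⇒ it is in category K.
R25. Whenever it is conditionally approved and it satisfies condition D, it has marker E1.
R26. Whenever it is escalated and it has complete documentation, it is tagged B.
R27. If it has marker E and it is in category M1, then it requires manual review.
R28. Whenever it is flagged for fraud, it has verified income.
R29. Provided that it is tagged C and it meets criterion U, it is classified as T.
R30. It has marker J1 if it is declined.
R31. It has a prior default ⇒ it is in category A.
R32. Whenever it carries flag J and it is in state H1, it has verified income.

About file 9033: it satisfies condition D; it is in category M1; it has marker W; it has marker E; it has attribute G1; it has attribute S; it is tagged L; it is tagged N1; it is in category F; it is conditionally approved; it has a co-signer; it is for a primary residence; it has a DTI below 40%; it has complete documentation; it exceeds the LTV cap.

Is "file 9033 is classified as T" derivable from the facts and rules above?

By R5 (it is for a primary residence): it is escalated.
By R7 (it is tagged N1, it exceeds the LTV cap, it has attribute G1): it carries flag Z.
By R9 (it is in category F, it has complete documentation, it exceeds the LTV cap): it is classified as Q.
By R11 (it has a DTI below 40%): it is flagged for fraud.
By R13 (it is escalated, it has complete documentation): it is approved.
By R14 (it has a co-signer): it satisfies condition W1.
By R25 (it is conditionally approved, it satisfies condition D): it has marker E1.
By R27 (it has marker E, it is in category M1): it requires manual review.
By R28 (it is flagged for fraud): it has verified income.
By R2 (it is classified as Q): it is classified as X.
By R10 (it is approved, it is classified as X): it is declined.
By R15 (it has verified income): it has a prior default.
By R18 (it requires manual review): it is in state H1.
By R23 (it has a prior default): it is in state N.
By R24 (it satisfies condition W1, it has marker E1): it is in category K.
By R30 (it is declined): it has marker J1.
By R12 (it is in state H1, it is in category K): it satisfies condition T1.
By R20 (it is in state N, it has marker J1): it meets criterion U.
By R8 (it satisfies condition T1): it meets criterion M.
By R16 (it meets criterion M, it carries flag Z): it is tagged C.
By R29 (it is tagged C, it meets criterion U): it is classified as T.

Yes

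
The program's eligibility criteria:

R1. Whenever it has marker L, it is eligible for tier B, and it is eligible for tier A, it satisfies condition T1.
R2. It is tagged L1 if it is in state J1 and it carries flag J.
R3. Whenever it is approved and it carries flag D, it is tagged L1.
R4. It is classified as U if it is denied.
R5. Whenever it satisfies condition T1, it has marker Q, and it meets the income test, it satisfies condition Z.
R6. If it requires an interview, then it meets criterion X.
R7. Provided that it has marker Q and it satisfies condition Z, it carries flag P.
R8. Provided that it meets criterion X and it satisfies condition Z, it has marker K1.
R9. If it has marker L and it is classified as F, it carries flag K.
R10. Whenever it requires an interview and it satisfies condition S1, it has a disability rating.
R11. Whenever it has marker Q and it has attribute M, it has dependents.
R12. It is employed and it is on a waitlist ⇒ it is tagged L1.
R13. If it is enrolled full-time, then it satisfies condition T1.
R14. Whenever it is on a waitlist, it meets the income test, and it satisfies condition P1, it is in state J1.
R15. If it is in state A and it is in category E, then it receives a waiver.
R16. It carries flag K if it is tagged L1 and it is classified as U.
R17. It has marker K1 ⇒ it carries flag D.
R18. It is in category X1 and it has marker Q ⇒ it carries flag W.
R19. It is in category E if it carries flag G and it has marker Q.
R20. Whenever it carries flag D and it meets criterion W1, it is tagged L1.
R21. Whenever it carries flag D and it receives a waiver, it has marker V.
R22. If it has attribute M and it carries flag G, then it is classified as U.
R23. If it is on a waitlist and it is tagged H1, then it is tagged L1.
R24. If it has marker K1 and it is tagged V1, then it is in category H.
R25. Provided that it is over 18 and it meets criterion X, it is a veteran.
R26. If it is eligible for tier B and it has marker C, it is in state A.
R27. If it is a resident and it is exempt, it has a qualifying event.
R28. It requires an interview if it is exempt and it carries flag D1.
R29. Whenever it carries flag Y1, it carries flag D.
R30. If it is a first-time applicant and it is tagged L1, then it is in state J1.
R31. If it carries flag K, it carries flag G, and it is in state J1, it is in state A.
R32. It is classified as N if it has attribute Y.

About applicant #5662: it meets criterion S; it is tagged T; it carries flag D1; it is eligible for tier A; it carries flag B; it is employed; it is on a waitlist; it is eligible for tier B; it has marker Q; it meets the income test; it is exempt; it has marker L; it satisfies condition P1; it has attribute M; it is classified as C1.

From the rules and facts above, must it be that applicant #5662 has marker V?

No

Forward chaining from the given facts derives: satisfies condition T1, satisfies condition Z, carries flag P, has dependents, is tagged L1, is in state J1, requires an interview, meets criterion X, has marker K1, carries flag D.
The only rule concluding "it has marker V" is R21, which needs "it receives a waiver"; that is never established.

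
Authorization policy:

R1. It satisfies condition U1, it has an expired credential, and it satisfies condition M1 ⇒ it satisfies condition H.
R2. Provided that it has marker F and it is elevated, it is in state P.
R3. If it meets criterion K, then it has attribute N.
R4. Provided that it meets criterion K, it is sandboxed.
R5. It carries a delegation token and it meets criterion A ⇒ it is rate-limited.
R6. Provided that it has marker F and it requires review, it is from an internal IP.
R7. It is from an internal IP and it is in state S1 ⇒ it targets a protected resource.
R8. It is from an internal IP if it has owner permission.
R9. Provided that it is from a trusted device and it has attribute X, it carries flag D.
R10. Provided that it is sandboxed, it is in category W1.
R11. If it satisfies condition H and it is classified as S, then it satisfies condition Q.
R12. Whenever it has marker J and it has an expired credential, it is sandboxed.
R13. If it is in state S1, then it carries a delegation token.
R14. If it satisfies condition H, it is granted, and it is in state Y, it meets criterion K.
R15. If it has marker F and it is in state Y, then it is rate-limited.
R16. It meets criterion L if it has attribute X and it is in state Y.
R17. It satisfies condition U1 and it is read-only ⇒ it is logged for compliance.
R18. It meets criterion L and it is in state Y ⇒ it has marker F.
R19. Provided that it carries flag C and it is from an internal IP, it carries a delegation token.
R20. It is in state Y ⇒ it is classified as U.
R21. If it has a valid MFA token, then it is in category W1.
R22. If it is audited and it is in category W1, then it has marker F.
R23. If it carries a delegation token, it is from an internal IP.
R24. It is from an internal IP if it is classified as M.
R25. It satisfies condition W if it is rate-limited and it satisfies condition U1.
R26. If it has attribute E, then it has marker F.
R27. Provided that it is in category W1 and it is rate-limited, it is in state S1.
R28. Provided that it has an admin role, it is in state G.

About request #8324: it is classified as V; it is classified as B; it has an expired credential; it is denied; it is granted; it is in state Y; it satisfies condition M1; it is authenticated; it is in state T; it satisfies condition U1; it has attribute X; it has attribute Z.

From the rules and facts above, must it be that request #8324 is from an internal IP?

By R1 (it satisfies condition U1, it has an expired credential, it satisfies condition M1): it satisfies condition H.
By R14 (it satisfies condition H, it is granted, it is in state Y): it meets criterion K.
By R16 (it has attribute X, it is in state Y): it meets criterion L.
By R18 (it meets criterion L, it is in state Y): it has marker F.
By R4 (it meets criterion K): it is sandboxed.
By R10 (it is sandboxed): it is in category W1.
By R15 (it has marker F, it is in state Y): it is rate-limited.
By R27 (it is in category W1, it is rate-limited): it is in state S1.
By R13 (it is in state S1): it carries a delegation token.
By R23 (it carries a delegation token): it is from an internal IP.

Yes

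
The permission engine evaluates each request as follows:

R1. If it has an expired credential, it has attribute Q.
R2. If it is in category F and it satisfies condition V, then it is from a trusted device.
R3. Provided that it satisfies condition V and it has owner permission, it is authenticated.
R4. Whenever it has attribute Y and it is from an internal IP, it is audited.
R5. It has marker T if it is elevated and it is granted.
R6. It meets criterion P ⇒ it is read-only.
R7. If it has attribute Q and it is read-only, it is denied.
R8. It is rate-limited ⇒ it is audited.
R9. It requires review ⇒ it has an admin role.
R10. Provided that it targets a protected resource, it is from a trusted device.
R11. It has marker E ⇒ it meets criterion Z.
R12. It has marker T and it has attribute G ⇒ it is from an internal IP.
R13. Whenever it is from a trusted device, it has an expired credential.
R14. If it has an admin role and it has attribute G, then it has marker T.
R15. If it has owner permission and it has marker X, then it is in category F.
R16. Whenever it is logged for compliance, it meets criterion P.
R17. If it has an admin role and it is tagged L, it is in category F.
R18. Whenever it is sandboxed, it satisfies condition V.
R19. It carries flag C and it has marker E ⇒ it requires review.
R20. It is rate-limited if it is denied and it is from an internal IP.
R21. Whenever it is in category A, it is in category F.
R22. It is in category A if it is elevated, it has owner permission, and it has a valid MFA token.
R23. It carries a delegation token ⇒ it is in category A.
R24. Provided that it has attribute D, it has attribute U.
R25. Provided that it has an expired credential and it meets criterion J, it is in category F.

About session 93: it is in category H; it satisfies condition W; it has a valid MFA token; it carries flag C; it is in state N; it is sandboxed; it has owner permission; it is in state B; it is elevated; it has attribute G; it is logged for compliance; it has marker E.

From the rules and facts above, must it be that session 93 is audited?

Yes

By R16 (it is logged for compliance): it meets criterion P.
By R18 (it is sandboxed): it satisfies condition V.
By R19 (it carries flag C, it has marker E): it requires review.
By R22 (it is elevated, it has owner permission, it has a valid MFA token): it is in category A.
By R6 (it meets criterion P): it is read-only.
By R9 (it requires review): it has an admin role.
By R14 (it has an admin role, it has attribute G): it has marker T.
By R21 (it is in category A): it is in category F.
By R2 (it is in category F, it satisfies condition V): it is from a trusted device.
By R12 (it has marker T, it has attribute G): it is from an internal IP.
By R13 (it is from a trusted device): it has an expired credential.
By R1 (it has an expired credential): it has attribute Q.
By R7 (it has attribute Q, it is read-only): it is denied.
By R20 (it is denied, it is from an internal IP): it is rate-limited.
By R8 (it is rate-limited): it is audited.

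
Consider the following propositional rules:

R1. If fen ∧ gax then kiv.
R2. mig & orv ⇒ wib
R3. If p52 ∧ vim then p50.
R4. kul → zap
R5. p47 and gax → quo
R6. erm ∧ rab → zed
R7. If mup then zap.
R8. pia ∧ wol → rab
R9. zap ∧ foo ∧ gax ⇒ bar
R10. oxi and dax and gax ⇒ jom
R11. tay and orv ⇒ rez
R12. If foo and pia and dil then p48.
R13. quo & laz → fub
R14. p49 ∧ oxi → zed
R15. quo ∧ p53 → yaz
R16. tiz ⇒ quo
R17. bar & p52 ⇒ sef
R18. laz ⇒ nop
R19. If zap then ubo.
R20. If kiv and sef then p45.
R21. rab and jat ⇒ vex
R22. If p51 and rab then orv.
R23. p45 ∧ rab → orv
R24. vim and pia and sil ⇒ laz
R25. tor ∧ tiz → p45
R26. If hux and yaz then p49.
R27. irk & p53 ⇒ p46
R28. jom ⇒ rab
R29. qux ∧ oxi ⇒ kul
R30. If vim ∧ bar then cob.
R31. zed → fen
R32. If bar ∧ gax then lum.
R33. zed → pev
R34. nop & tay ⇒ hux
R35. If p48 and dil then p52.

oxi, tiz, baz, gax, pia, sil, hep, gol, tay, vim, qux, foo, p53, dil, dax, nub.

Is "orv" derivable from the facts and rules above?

jom  (by R10: oxi, dax, gax)
p48  (by R12: foo, pia, dil)
quo  (by R16: tiz)
laz  (by R24: vim, pia, sil)
rab  (by R28: jom)
kul  (by R29: qux, oxi)
p52  (by R35: p48, dil)
zap  (by R4: kul)
bar  (by R9: zap, foo, gax)
yaz  (by R15: quo, p53)
sef  (by R17: bar, p52)
nop  (by R18: laz)
hux  (by R34: nop, tay)
p49  (by R26: hux, yaz)
zed  (by R14: p49, oxi)
fen  (by R31: zed)
kiv  (by R1: fen, gax)
p45  (by R20: kiv, sef)
orv  (by R23: p45, rab)

Yes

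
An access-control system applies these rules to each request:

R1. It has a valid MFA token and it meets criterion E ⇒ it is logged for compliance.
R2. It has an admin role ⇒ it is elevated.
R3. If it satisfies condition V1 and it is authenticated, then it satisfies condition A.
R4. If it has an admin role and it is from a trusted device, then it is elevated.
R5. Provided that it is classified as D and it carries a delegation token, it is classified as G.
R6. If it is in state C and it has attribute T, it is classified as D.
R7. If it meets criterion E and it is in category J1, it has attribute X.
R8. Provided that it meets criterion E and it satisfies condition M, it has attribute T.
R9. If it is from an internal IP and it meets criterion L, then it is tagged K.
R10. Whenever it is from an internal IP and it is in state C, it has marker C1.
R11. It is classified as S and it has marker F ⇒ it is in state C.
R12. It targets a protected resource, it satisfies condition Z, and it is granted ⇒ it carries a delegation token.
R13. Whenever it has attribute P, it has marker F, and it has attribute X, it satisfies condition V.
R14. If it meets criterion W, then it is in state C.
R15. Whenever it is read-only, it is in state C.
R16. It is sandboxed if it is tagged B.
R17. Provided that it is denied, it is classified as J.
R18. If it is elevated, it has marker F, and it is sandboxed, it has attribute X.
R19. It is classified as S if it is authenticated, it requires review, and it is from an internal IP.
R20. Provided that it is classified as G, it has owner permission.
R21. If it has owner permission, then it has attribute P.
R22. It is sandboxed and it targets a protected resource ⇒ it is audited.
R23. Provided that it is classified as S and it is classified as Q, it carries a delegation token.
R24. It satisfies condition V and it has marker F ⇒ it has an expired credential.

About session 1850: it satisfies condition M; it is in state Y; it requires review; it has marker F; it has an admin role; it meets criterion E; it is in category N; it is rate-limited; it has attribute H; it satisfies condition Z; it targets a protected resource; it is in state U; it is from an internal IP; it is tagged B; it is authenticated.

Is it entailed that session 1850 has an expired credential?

No

Forward chaining from the given facts derives: is elevated, has attribute T, is sandboxed, has attribute X, is classified as S, is audited, is in state C, is classified as D, has marker C1.
The only rule concluding "it has an expired credential" is R24, which needs "it satisfies condition V"; that is never established.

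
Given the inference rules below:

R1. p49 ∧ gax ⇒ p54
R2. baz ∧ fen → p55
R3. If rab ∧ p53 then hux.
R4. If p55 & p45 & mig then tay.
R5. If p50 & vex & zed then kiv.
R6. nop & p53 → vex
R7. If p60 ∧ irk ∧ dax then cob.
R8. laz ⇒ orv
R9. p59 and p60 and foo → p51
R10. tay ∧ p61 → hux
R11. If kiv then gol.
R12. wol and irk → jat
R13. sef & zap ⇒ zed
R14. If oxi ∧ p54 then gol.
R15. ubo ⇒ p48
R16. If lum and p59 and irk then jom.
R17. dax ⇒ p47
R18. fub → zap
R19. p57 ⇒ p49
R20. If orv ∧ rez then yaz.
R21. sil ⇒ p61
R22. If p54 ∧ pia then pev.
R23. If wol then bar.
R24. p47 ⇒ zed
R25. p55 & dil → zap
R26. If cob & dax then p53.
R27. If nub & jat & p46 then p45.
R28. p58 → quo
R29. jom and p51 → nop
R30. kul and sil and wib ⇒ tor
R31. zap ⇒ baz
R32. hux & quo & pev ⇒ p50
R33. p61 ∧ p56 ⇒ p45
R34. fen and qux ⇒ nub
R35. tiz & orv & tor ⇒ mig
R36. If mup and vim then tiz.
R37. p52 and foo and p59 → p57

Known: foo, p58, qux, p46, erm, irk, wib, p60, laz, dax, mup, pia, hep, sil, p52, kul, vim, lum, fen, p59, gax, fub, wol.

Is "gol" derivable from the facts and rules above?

cob  (by R7: p60, irk, dax)
orv  (by R8: laz)
p51  (by R9: p59, p60, foo)
jat  (by R12: wol, irk)
jom  (by R16: lum, p59, irk)
p47  (by R17: dax)
zap  (by R18: fub)
p61  (by R21: sil)
zed  (by R24: p47)
p53  (by R26: cob, dax)
quo  (by R28: p58)
nop  (by R29: jom, p51)
tor  (by R30: kul, sil, wib)
baz  (by R31: zap)
nub  (by R34: fen, qux)
tiz  (by R36: mup, vim)
p57  (by R37: p52, foo, p59)
p55  (by R2: baz, fen)
vex  (by R6: nop, p53)
p49  (by R19: p57)
p45  (by R27: nub, jat, p46)
mig  (by R35: tiz, orv, tor)
p54  (by R1: p49, gax)
tay  (by R4: p55, p45, mig)
hux  (by R10: tay, p61)
pev  (by R22: p54, pia)
p50  (by R32: hux, quo, pev)
kiv  (by R5: p50, vex, zed)
gol  (by R11: kiv)

Yes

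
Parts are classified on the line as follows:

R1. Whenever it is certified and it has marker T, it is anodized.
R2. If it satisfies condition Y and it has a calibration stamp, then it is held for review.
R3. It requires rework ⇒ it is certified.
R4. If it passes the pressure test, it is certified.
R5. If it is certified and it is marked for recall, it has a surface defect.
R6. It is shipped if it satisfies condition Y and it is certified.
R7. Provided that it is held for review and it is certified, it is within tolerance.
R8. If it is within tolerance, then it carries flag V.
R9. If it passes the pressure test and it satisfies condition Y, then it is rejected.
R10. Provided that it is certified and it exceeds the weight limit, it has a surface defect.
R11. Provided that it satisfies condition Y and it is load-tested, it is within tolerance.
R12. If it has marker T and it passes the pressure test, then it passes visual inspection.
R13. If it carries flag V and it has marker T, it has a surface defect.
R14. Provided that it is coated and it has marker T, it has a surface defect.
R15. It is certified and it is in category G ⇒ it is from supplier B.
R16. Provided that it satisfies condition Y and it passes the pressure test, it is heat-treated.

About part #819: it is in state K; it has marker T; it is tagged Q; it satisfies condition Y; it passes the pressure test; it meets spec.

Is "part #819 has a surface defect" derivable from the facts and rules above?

No

Forward chaining from the given facts derives: is certified, is shipped, is rejected, passes visual inspection, is heat-treated, is anodized.
Rules concluding "it has a surface defect": R5 needs "it is marked for recall"; R10 needs "it exceeds the weight limit"; R13 needs "it carries flag V"; R14 needs "it is coated" — none of these are established.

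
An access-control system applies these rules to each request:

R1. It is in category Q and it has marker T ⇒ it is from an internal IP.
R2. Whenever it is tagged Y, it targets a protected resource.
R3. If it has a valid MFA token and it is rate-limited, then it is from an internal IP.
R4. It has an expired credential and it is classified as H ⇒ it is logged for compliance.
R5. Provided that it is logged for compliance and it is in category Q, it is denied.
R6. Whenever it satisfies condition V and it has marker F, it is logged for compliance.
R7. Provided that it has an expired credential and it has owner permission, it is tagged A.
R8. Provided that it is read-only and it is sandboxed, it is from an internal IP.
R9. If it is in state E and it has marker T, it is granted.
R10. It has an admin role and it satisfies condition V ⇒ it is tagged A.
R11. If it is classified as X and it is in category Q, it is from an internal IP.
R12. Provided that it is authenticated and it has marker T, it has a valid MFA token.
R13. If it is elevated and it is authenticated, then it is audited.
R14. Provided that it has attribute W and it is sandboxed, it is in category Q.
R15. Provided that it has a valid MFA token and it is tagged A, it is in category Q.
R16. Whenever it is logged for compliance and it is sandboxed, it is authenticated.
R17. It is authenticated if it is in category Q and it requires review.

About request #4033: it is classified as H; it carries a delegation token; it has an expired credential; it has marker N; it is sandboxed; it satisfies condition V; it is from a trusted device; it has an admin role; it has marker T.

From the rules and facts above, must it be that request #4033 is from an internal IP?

Yes

By R4 (it has an expired credential, it is classified as H): it is logged for compliance.
By R10 (it has an admin role, it satisfies condition V): it is tagged A.
By R16 (it is logged for compliance, it is sandboxed): it is authenticated.
By R12 (it is authenticated, it has marker T): it has a valid MFA token.
By R15 (it has a valid MFA token, it is tagged A): it is in category Q.
By R1 (it is in category Q, it has marker T): it is from an internal IP.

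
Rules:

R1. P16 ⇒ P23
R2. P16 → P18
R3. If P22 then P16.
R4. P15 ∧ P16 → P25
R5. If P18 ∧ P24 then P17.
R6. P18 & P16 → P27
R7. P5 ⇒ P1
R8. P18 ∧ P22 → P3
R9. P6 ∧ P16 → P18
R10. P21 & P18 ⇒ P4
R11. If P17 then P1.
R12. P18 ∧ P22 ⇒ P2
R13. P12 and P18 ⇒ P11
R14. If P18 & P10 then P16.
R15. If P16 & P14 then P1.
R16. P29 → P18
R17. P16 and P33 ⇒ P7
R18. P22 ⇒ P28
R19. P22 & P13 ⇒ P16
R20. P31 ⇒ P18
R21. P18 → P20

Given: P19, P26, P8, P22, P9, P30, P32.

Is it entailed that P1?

Forward chaining from the given facts derives: P16, P28, P23, P18, P27, P3, P2, P20.
Rules concluding P1: R7 needs P5; R11 needs P17; R15 needs P14 — none of these are established.

No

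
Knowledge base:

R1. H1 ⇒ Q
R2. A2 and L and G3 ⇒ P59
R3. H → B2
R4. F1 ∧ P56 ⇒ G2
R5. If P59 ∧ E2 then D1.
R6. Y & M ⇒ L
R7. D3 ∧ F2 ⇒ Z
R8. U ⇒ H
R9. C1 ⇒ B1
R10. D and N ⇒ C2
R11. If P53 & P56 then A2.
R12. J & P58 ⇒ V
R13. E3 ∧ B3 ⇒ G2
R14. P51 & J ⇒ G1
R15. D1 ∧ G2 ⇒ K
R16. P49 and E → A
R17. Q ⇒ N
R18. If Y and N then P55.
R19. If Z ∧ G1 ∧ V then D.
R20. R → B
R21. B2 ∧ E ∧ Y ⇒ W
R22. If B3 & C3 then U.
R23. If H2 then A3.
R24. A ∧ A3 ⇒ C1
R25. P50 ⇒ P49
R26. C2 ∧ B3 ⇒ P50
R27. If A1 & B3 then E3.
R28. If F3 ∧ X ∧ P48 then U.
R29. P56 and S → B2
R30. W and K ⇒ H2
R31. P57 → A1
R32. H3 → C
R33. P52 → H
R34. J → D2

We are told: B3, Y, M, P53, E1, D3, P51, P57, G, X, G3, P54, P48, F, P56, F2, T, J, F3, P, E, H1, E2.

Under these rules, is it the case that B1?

No

Forward chaining from the given facts derives: Q, L, Z, A2, G1, N, P55, U, A1, D2, P59, D1, H, E3, B2, G2, K, W, H2, A3.
The only rule concluding B1 is R9, which needs C1; that is never established.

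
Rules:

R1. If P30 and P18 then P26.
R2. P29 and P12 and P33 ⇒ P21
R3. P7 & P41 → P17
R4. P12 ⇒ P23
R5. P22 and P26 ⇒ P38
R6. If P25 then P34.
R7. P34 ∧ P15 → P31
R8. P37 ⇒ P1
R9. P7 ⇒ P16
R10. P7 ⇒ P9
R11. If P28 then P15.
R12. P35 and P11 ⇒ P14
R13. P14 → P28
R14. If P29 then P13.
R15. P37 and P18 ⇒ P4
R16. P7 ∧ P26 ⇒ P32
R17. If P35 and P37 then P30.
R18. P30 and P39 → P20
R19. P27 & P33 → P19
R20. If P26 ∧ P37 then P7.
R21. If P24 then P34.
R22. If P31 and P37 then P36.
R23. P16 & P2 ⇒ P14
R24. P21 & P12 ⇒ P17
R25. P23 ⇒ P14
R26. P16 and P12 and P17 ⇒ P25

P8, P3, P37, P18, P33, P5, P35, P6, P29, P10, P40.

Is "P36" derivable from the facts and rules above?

No

Forward chaining from the given facts derives: P1, P13, P4, P30, P26, P7, P16, P9, P32.
The only rule concluding P36 is R22, which needs P31; that is never established.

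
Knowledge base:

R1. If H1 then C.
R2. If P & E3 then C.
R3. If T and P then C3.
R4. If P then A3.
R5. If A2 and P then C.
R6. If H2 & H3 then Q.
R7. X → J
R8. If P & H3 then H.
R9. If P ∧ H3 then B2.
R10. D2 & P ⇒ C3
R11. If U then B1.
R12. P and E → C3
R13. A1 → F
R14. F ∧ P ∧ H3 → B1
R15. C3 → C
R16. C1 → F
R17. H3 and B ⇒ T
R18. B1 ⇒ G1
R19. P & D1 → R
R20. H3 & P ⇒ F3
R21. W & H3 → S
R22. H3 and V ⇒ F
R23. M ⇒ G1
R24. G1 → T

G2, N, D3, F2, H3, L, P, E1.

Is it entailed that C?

Forward chaining from the given facts derives: A3, H, B2, F3.
Rules concluding C: R1 needs H1; R2 needs E3; R5 needs A2; R15 needs C3 — none of these are established.

No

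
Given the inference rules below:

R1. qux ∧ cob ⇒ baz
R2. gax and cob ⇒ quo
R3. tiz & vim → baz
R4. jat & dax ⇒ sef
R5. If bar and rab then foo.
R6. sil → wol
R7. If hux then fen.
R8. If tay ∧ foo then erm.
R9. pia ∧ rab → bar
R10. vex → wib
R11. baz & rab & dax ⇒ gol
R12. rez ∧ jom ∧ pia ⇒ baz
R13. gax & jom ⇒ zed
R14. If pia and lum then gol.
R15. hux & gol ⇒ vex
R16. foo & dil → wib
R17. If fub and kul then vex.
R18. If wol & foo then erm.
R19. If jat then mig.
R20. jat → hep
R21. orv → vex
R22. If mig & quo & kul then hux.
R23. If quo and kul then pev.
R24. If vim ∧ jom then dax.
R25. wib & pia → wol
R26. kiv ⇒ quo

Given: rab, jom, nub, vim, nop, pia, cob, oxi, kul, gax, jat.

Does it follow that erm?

No

Forward chaining from the given facts derives: quo, bar, zed, mig, hep, hux, pev, dax, sef, foo, fen.
Rules concluding erm: R8 needs tay; R18 needs wol — none of these are established.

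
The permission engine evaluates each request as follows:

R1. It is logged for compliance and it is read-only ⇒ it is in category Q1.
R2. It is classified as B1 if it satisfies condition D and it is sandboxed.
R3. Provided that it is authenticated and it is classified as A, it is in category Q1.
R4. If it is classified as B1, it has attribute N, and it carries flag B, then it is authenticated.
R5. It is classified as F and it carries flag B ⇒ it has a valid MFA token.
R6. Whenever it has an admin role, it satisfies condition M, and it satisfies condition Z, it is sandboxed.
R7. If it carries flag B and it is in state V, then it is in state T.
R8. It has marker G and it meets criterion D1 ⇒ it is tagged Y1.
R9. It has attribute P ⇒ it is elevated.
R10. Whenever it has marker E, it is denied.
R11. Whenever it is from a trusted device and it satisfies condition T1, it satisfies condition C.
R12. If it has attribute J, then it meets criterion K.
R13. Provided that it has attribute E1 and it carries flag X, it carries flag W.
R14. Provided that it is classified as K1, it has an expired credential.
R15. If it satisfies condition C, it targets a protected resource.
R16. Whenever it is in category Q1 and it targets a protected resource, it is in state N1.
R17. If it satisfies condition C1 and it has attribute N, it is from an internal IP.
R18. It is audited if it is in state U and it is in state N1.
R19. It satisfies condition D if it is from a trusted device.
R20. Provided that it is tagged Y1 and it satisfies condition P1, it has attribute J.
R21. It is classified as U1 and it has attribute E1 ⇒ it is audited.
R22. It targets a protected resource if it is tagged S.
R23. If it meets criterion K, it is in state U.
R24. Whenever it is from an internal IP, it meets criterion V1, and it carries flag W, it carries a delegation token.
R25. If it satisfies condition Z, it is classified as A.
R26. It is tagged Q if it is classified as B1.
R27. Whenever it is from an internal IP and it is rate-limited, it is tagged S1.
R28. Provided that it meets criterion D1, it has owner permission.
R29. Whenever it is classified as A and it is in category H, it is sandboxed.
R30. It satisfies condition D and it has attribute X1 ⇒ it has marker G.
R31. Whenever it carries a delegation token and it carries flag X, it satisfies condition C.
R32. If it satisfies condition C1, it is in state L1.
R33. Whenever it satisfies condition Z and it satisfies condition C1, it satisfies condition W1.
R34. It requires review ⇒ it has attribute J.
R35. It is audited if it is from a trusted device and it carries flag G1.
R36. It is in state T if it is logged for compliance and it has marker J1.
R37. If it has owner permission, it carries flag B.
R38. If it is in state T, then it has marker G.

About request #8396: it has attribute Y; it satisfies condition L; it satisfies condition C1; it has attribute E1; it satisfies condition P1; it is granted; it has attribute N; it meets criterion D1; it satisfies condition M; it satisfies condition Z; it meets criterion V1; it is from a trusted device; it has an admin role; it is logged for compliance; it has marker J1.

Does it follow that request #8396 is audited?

No

Forward chaining from the given facts derives: is sandboxed, is from an internal IP, satisfies condition D, is classified as A, has owner permission, is in state L1, satisfies condition W1, is in state T, carries flag B, has marker G, is classified as B1, is authenticated, is tagged Y1, has attribute J, is tagged Q, is in category Q1, meets criterion K, is in state U.
Rules concluding "it is audited": R18 needs "it is in state N1"; R21 needs "it is classified as U1"; R35 needs "it carries flag G1" — none of these are established.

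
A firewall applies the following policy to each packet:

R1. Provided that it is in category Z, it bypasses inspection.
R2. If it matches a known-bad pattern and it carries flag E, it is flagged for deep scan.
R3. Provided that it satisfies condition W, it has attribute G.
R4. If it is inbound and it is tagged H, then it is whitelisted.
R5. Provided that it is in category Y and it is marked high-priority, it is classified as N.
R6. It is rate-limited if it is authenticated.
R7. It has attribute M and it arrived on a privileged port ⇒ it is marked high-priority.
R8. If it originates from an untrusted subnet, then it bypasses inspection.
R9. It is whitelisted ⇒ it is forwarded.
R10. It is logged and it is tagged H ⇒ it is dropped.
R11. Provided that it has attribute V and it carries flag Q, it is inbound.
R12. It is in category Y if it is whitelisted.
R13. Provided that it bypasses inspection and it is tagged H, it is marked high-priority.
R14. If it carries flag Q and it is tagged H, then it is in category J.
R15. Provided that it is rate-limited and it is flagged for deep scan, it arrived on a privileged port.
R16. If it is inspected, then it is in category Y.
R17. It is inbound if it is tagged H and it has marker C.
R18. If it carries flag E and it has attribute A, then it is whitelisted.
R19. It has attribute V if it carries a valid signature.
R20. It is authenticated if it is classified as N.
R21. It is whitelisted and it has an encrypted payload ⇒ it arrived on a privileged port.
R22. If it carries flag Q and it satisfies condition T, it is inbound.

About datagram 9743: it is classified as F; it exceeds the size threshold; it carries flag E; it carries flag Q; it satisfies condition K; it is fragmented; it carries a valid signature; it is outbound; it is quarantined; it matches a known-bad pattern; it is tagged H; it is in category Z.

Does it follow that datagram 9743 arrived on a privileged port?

Yes

By R1 (it is in category Z): it bypasses inspection.
By R2 (it matches a known-bad pattern, it carries flag E): it is flagged for deep scan.
By R13 (it bypasses inspection, it is tagged H): it is marked high-priority.
By R19 (it carries a valid signature): it has attribute V.
By R11 (it has attribute V, it carries flag Q): it is inbound.
By R4 (it is inbound, it is tagged H): it is whitelisted.
By R12 (it is whitelisted): it is in category Y.
By R5 (it is in category Y, it is marked high-priority): it is classified as N.
By R20 (it is classified as N): it is authenticated.
By R6 (it is authenticated): it is rate-limited.
By R15 (it is rate-limited, it is flagged for deep scan): it arrived on a privileged port.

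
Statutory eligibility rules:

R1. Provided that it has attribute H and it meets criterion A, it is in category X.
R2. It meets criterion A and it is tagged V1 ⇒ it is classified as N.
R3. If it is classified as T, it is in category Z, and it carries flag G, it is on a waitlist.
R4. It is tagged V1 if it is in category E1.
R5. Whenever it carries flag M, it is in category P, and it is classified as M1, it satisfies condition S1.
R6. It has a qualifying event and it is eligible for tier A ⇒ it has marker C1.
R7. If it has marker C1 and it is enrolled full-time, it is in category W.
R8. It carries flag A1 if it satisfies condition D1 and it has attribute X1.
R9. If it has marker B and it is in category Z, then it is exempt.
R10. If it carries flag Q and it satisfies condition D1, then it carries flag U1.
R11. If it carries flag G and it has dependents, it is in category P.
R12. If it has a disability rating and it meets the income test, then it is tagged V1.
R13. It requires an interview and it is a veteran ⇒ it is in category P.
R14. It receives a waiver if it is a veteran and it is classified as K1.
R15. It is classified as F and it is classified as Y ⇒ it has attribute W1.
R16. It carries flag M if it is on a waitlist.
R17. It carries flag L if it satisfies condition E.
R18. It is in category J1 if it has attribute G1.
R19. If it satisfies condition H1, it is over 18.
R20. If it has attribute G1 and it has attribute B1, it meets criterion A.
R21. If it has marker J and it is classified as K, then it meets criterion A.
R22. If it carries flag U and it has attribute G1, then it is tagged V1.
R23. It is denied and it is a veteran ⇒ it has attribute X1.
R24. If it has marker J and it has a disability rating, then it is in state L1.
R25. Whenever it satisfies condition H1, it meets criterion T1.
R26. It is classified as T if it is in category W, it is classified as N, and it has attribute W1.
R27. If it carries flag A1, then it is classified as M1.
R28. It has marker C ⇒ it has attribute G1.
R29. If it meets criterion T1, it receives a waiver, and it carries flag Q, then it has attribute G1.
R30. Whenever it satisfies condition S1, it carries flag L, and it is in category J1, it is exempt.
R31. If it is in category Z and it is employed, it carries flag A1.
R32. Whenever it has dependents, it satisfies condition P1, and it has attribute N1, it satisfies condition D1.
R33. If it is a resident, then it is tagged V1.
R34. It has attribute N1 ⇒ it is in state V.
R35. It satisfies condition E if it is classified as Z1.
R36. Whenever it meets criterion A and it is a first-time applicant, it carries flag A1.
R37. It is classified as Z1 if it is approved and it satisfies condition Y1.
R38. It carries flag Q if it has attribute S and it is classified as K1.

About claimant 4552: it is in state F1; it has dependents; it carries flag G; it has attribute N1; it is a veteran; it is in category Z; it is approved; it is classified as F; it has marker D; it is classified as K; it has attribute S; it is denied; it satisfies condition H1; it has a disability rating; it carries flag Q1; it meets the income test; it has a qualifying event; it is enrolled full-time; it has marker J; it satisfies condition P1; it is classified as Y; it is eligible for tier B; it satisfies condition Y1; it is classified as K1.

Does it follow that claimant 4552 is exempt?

No

Forward chaining from the given facts derives: is in category P, is tagged V1, receives a waiver, has attribute W1, is over 18, meets criterion A, has attribute X1, is in state L1, meets criterion T1, satisfies condition D1, is in state V, is classified as Z1, carries flag Q, is classified as N, carries flag A1, carries flag U1, is classified as M1, has attribute G1, satisfies condition E, carries flag L, is in category J1.
Rules concluding "it is exempt": R9 needs "it has marker B"; R30 needs "it satisfies condition S1" — none of these are established.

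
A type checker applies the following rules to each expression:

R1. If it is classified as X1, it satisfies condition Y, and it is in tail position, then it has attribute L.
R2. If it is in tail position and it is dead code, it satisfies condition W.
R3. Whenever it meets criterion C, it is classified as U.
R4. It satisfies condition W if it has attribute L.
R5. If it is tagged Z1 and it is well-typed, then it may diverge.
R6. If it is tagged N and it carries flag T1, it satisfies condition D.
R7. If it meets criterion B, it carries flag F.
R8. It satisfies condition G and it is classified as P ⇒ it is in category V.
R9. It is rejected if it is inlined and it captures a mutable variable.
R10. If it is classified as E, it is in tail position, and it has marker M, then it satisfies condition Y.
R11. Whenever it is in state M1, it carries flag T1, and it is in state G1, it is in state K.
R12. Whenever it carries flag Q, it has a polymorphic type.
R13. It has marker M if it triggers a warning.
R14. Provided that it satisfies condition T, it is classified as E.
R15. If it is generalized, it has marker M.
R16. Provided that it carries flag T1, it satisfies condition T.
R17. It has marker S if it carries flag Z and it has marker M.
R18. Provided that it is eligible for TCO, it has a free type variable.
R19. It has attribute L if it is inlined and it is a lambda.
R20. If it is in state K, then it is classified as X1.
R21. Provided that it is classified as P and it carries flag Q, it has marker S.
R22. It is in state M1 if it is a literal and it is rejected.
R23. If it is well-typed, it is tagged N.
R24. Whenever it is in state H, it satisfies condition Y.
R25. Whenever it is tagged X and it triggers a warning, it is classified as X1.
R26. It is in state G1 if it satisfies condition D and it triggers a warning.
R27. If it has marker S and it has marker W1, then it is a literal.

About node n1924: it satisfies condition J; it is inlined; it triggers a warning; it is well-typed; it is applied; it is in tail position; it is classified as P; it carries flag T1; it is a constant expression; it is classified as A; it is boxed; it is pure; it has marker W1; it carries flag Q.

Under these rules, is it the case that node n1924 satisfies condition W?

No

Forward chaining from the given facts derives: has a polymorphic type, has marker M, satisfies condition T, has marker S, is tagged N, is a literal, satisfies condition D, is classified as E, is in state G1, satisfies condition Y.
Rules concluding "it satisfies condition W": R2 needs "it is dead code"; R4 needs "it has attribute L" — none of these are established.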